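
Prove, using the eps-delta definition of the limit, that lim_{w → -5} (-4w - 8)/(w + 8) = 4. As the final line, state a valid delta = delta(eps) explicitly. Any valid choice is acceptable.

Fix eps > 0. We want delta > 0 with 0 < |w + 5| < delta ⇒ |(-4w - 8)/(w + 8) − 4| < eps.
Combining over a common denominator, (-4w - 8)/(w + 8) − 4 = [(-4w - 8)·3 − 12·(w + 8)] / [3·(w + 8)] = -24(w + 5) / (3(w + 8)).
So |(-4w - 8)/(w + 8) − 4| = 24|w + 5| / (3·|w + 8|).
Require delta ≤ 3/2, so |w + 8| ≥ |3| − |w + 5| > 3 − 3/2 = 3/2.
Hence |(-4w - 8)/(w + 8) − 4| < 24|w + 5|/(3·(3/2)) = (16/3)|w + 5|, which is < eps once |w + 5| < (3/16)eps.
Take delta = min(3/2, (3/16)eps). Then 0 < |w + 5| < delta forces both bounds, so |(-4w - 8)/(w + 8) − 4| < eps.

delta = min(3/2, (3/16)eps)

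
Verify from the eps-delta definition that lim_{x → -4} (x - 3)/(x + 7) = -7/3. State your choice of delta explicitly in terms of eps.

Let eps > 0 be given. We want delta > 0 with 0 < |x + 4| < delta ⇒ |(x - 3)/(x + 7) + 7/3| < eps.
Combining over a common denominator, (x - 3)/(x + 7) + 7/3 = [(x - 3)·3 − (-7)·(x + 7)] / [3·(x + 7)] = 10(x + 4) / (3(x + 7)).
So |(x - 3)/(x + 7) + 7/3| = 10|x + 4| / (3·|x + 7|).
Require delta ≤ 3/2, so |x + 7| ≥ |3| − |x + 4| > 3 − 3/2 = 3/2.
Hence |(x - 3)/(x + 7) + 7/3| < 10|x + 4|/(3·(3/2)) = (20/9)|x + 4|, which is < eps once |x + 4| < (9/20)eps.
Take delta = min(3/2, (9/20)eps). Then 0 < |x + 4| < delta forces both bounds, so |(x - 3)/(x + 7) + 7/3| < eps.

delta = min(3/2, (9/20)eps)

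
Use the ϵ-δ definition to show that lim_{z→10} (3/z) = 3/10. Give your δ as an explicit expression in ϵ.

δ = min(5, (50/3)ϵ)

Let ϵ > 0 be given. We seek δ > 0 such that 0 < |z − 10| < δ implies |3/z − (3/10)| < ϵ.
|3/z − (3/10)| = 3·|10 − z|/(10·|z|) = 3|z − 10|/(10|z|).
Require δ ≤ 5 so that |z| > 10 − 5 = 5, hence 10|z| > 50.
Then |3/z − (3/10)| < 3|z − 10|/50, which is < ϵ when |z − 10| < (50/3)ϵ.
Take δ = min(5, (50/3)ϵ). Then 0 < |z − 10| < δ gives both |z − 10| < 5 and |z − 10| < (50/3)ϵ, so |3/z − (3/10)| < ϵ.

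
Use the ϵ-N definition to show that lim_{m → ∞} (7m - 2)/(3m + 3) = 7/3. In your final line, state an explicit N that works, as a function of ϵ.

N = 3/ϵ

Suppose ϵ > 0. For m ≥ 1, |(7m - 2)/(3m + 3) − (7/3)| = |-27|/(3(3m + 3)) = 27/(3(3m + 3)).
Since 3m + 3 ≥ 3m for m ≥ 1, this is ≤ 27/(3·3m) = 3/m.
So |(7m - 2)/(3m + 3) − (7/3)| < ϵ whenever m > 3/ϵ.
Take N = 3/ϵ. If m > N then |(7m - 2)/(3m + 3) − (7/3)| ≤ 3/m < ϵ.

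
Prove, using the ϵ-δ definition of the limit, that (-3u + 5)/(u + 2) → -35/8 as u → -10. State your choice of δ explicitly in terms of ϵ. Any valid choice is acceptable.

δ = min(4, (32/11)ϵ)

Let ϵ > 0. We want δ > 0 with 0 < |u + 10| < δ ⇒ |(-3u + 5)/(u + 2) + 35/8| < ϵ.
Combining over a common denominator, (-3u + 5)/(u + 2) + 35/8 = [(-3u + 5)·(-8) − 35·(u + 2)] / [(-8)·(u + 2)] = -11(u + 10) / ((-8)(u + 2)).
So |(-3u + 5)/(u + 2) + 35/8| = 11|u + 10| / (8·|u + 2|).
Require δ ≤ 4, so |u + 2| ≥ |-8| − |u + 10| > 8 − 4 = 4.
Hence |(-3u + 5)/(u + 2) + 35/8| < 11|u + 10|/(8·4) = (11/32)|u + 10|, which is < ϵ once |u + 10| < (32/11)ϵ.
Take δ = min(4, (32/11)ϵ). Then 0 < |u + 10| < δ forces both bounds, so |(-3u + 5)/(u + 2) + 35/8| < ϵ.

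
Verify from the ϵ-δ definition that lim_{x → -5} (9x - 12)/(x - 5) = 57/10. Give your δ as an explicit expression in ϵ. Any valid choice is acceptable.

Fix ϵ > 0. We want δ > 0 with 0 < |x + 5| < δ ⇒ |(9x - 12)/(x - 5) − (57/10)| < ϵ.
Combining over a common denominator, (9x - 12)/(x - 5) − (57/10) = [(9x - 12)·(-10) − (-57)·(x - 5)] / [(-10)·(x - 5)] = -33(x + 5) / ((-10)(x - 5)).
So |(9x - 12)/(x - 5) − (57/10)| = 33|x + 5| / (10·|x − 5|).
Require δ ≤ 5, so |x − 5| ≥ |-10| − |x + 5| > 10 − 5 = 5.
Hence |(9x - 12)/(x - 5) − (57/10)| < 33|x + 5|/(10·5) = (33/50)|x + 5|, which is < ϵ once |x + 5| < (50/33)ϵ.
Take δ = min(5, (50/33)ϵ). Then 0 < |x + 5| < δ forces both bounds, so |(9x - 12)/(x - 5) − (57/10)| < ϵ.

δ = min(5, (50/33)ϵ)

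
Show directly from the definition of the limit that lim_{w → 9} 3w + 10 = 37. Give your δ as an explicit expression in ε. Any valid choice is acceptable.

δ = ε/3

Fix ε > 0. We need δ > 0 so that 0 < |w − 9| < δ implies |(3w + 10) − 37| < ε.
|(3w + 10) − 37| = |3w - 27| = 3|w − 9|.
So 3|w − 9| < ε exactly when |w − 9| < ε/3.
Take δ = ε/3. If 0 < |w − 9| < δ then |(3w + 10) − 37| = 3|w − 9| < 3·(ε/3) = ε.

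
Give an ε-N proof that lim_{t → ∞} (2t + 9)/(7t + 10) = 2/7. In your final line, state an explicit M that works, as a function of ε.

M = (43/49)/ε

Fix ε > 0. We seek M > 0 such that t > M implies |(2t + 9)/(7t + 10) − (2/7)| < ε.
(2t + 9)/(7t + 10) − (2/7) = (7(2t + 9) − 2(7t + 10)) / (7(7t + 10)) = 43/(7(7t + 10)).
For t > 0 we have 7t + 10 > 7t, so |(2t + 9)/(7t + 10) − (2/7)| = 43/(7(7t + 10)) < 43/(7·7t) = (43/49)/t.
Thus |(2t + 9)/(7t + 10) − (2/7)| < ε whenever t > (43/49)/ε.
Take M = (43/49)/ε. If t > M then |(2t + 9)/(7t + 10) − (2/7)| < (43/49)/t < ε.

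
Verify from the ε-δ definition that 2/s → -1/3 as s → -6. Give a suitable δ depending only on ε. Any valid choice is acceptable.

δ = min(3, 9ε)

Let ε > 0. We seek δ > 0 such that 0 < |s + 6| < δ implies |2/s + 1/3| < ε.
|2/s + 1/3| = 2·|-6 − s|/(6·|s|) = 2|s + 6|/(6|s|).
Require δ ≤ 3 so that |s| > 6 − 3 = 3, hence 6|s| > 18.
Then |2/s + 1/3| < 2|s + 6|/18, which is < ε when |s + 6| < 9ε.
Take δ = min(3, 9ε). Then 0 < |s + 6| < δ gives both |s + 6| < 3 and |s + 6| < 9ε, so |2/s + 1/3| < ε.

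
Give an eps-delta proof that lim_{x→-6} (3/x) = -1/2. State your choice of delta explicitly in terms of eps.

Fix eps > 0. We seek delta > 0 such that 0 < |x + 6| < delta implies |3/x + 1/2| < eps.
|3/x + 1/2| = 3·|-6 − x|/(6·|x|) = 3|x + 6|/(6|x|).
Require delta ≤ 3 so that |x| > 6 − 3 = 3, hence 6|x| > 18.
Then |3/x + 1/2| < 3|x + 6|/18, which is < eps when |x + 6| < 6eps.
Take delta = min(3, 6eps). Then 0 < |x + 6| < delta gives both |x + 6| < 3 and |x + 6| < 6eps, so |3/x + 1/2| < eps.

delta = min(3, 6eps)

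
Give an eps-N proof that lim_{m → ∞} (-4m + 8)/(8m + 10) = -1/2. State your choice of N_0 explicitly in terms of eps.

Suppose eps > 0. For m ≥ 1, |(-4m + 8)/(8m + 10) + 1/2| = |104|/(8(8m + 10)) = 104/(8(8m + 10)).
Since 8m + 10 ≥ 8m for m ≥ 1, this is ≤ 104/(8·8m) = (13/8)/m.
So |(-4m + 8)/(8m + 10) + 1/2| < eps whenever m > (13/8)/eps.
Take N_0 = (13/8)/eps. If m > N_0 then |(-4m + 8)/(8m + 10) + 1/2| ≤ (13/8)/m < eps.

N_0 = (13/8)/eps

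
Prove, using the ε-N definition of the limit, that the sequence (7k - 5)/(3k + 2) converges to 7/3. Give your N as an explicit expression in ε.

Let ε > 0. For k ≥ 1, |(7k - 5)/(3k + 2) − (7/3)| = |-29|/(3(3k + 2)) = 29/(3(3k + 2)).
Since 3k + 2 ≥ 3k for k ≥ 1, this is ≤ 29/(3·3k) = (29/9)/k.
So |(7k - 5)/(3k + 2) − (7/3)| < ε whenever k > (29/9)/ε.
Take N = (29/9)/ε. If k > N then |(7k - 5)/(3k + 2) − (7/3)| ≤ (29/9)/k < ε.

N = (29/9)/ε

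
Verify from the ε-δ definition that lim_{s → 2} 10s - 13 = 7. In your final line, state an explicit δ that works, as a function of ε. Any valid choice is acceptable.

δ = ε/10

Let ε > 0 be given. We need δ > 0 so that 0 < |s − 2| < δ implies |(10s - 13) − 7| < ε.
Since (10s - 13) − 7 = 10(s − 2), we have |(10s - 13) − 7| = 10|s − 2|.
So 10|s − 2| < ε exactly when |s − 2| < ε/10.
Take δ = ε/10. If 0 < |s − 2| < δ then |(10s - 13) − 7| = 10|s − 2| < 10·(ε/10) = ε.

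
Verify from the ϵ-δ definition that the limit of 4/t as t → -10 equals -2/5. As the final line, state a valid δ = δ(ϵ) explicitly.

Suppose ϵ > 0. We seek δ > 0 such that 0 < |t + 10| < δ implies |4/t + 2/5| < ϵ.
|4/t + 2/5| = 4·|-10 − t|/(10·|t|) = 4|t + 10|/(10|t|).
Require δ ≤ 5 so that |t| > 10 − 5 = 5, hence 10|t| > 50.
Then |4/t + 2/5| < 4|t + 10|/50, which is < ϵ when |t + 10| < (25/2)ϵ.
Take δ = min(5, (25/2)ϵ). Then 0 < |t + 10| < δ gives both |t + 10| < 5 and |t + 10| < (25/2)ϵ, so |4/t + 2/5| < ϵ.

δ = min(5, (25/2)ϵ)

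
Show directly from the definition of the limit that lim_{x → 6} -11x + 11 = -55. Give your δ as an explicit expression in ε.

δ = ε/11

Fix ε > 0. We need δ > 0 so that 0 < |x − 6| < δ implies |(-11x + 11) + 55| < ε.
|(-11x + 11) + 55| = |-11x + 66| = 11|x − 6|.
Thus it suffices that |x − 6| < ε/11.
Choosing δ = ε/11 gives |(-11x + 11) + 55| = 11|x − 6| < ε whenever |x − 6| < δ.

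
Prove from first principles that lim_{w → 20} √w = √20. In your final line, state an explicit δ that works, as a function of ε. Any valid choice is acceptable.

δ = min(20, √20·ε)

Fix ε > 0. We want δ > 0 such that 0 < |w − 20| < δ implies |√w − √20| < ε.
Rationalise: √w − √20 = (w − 20)/(√w + √20), so |√w − √20| = |w − 20|/(√w + √20).
Restrict δ ≤ 20 so that |w − 20| < 20 forces w > 0, and then √w + √20 > √20.
Hence |√w − √20| < |w − 20|/√20, which is < ε once |w − 20| < √20·ε.
Take δ = min(20, √20·ε). If 0 < |w − 20| < δ then w > 0 and |√w − √20| < |w − 20|/√20 < ε.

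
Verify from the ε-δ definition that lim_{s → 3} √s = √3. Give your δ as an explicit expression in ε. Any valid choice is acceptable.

δ = min(3, √3·ε)

Suppose ε > 0. We want δ > 0 such that 0 < |s − 3| < δ implies |√s − √3| < ε.
Rationalise: √s − √3 = (s − 3)/(√s + √3), so |√s − √3| = |s − 3|/(√s + √3).
Restrict δ ≤ 3 so that |s − 3| < 3 forces s > 0, and then √s + √3 > √3.
Hence |√s − √3| < |s − 3|/√3, which is < ε once |s − 3| < √3·ε.
Take δ = min(3, √3·ε). If 0 < |s − 3| < δ then s > 0 and |√s − √3| < |s − 3|/√3 < ε.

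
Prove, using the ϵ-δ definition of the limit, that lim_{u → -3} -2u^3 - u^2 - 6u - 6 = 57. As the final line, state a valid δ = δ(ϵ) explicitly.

δ = min(1, ϵ/73)

Suppose ϵ > 0. We want δ > 0 such that 0 < |u + 3| < δ implies |(-2u^3 - u^2 - 6u - 6) − 57| < ϵ.
(-2u^3 - u^2 - 6u - 6) − 57 = -2u^3 - u^2 - 6u - 63 = (u + 3)(-2u^2 + 5u - 21).
So |(-2u^3 - u^2 - 6u - 6) − 57| = |u + 3|·|-2u^2 + 5u - 21|.
Require δ ≤ 1. Then |u + 3| < 1 gives |u| < 4, and by the triangle inequality |-2u^2 + 5u - 21| ≤ 2·4^2 + 5·4 + 21 = 73.
Hence |(-2u^3 - u^2 - 6u - 6) − 57| ≤ 73|u + 3| < ϵ provided |u + 3| < ϵ/73.
Choosing δ = min(1, ϵ/73) ensures both conditions, hence |(-2u^3 - u^2 - 6u - 6) − 57| < ϵ.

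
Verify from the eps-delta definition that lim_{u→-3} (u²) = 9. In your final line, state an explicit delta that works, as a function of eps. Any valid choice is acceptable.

Let eps > 0. We seek delta > 0 with 0 < |u + 3| < delta ⇒ |u² − 9| < eps.
Factor: u² − 9 = (u + 3)(u - 3), so |u² − 9| = |u + 3|·|u - 3|.
Impose delta ≤ 2 so that |u| < 5; then |u - 3| ≤ 8.
Hence |u² − 9| ≤ 8|u + 3|, which is < eps once |u + 3| < eps/8.
Take delta = min(2, eps/8). If 0 < |u + 3| < delta then both bounds hold and |u² − 9| ≤ 8|u + 3| < 8·(eps/8) = eps.

delta = min(2, eps/8)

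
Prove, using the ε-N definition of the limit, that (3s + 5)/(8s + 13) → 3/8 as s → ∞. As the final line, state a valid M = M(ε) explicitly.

M = (1/64)/ε

Suppose ε > 0. We seek M > 0 such that s > M implies |(3s + 5)/(8s + 13) − (3/8)| < ε.
(3s + 5)/(8s + 13) − (3/8) = (8(3s + 5) − 3(8s + 13)) / (8(8s + 13)) = 1/(8(8s + 13)).
For s > 0 we have 8s + 13 > 8s, so |(3s + 5)/(8s + 13) − (3/8)| = 1/(8(8s + 13)) < 1/(8·8s) = (1/64)/s.
Thus |(3s + 5)/(8s + 13) − (3/8)| < ε whenever s > (1/64)/ε.
Take M = (1/64)/ε. If s > M then |(3s + 5)/(8s + 13) − (3/8)| < (1/64)/s < ε.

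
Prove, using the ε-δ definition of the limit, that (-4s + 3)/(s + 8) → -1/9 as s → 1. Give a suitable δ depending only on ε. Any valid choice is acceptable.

Suppose ε > 0. We want δ > 0 with 0 < |s − 1| < δ ⇒ |(-4s + 3)/(s + 8) + 1/9| < ε.
Combining over a common denominator, (-4s + 3)/(s + 8) + 1/9 = [(-4s + 3)·9 − (-1)·(s + 8)] / [9·(s + 8)] = -35(s − 1) / (9(s + 8)).
So |(-4s + 3)/(s + 8) + 1/9| = 35|s − 1| / (9·|s + 8|).
Restrict δ ≤ 9/2. Then |s − 1| < 9/2 gives |s + 8| = |(s − 1) + 9| ≥ 9 − 9/2 = 9/2.
Hence |(-4s + 3)/(s + 8) + 1/9| < 35|s − 1|/(9·(9/2)) = (70/81)|s − 1|, which is < ε once |s − 1| < (81/70)ε.
Take δ = min(9/2, (81/70)ε). Then 0 < |s − 1| < δ forces both bounds, so |(-4s + 3)/(s + 8) + 1/9| < ε.

δ = min(9/2, (81/70)ε)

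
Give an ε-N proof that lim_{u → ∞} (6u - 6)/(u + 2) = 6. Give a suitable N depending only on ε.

N = 18/ε

Let ε > 0. We seek N > 0 such that u > N implies |(6u - 6)/(u + 2) − 6| < ε.
(6u - 6)/(u + 2) − 6 = ((6u - 6) − 6(u + 2)) / ((u + 2)) = -18/((u + 2)).
For u > 0 we have u + 2 > u, so |(6u - 6)/(u + 2) − 6| = 18/((u + 2)) < 18/(u) = 18/u.
Thus |(6u - 6)/(u + 2) − 6| < ε whenever u > 18/ε.
Take N = 18/ε. If u > N then |(6u - 6)/(u + 2) − 6| < 18/u < ε.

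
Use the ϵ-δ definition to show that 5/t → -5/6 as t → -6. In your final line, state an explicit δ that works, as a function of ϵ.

Fix ϵ > 0. We seek δ > 0 such that 0 < |t + 6| < δ implies |5/t + 5/6| < ϵ.
|5/t + 5/6| = 5·|-6 − t|/(6·|t|) = 5|t + 6|/(6|t|).
Require δ ≤ 3 so that |t| > 6 − 3 = 3, hence 6|t| > 18.
Then |5/t + 5/6| < 5|t + 6|/18, which is < ϵ when |t + 6| < (18/5)ϵ.
Take δ = min(3, (18/5)ϵ). Then 0 < |t + 6| < δ gives both |t + 6| < 3 and |t + 6| < (18/5)ϵ, so |5/t + 5/6| < ϵ.

δ = min(3, (18/5)ϵ)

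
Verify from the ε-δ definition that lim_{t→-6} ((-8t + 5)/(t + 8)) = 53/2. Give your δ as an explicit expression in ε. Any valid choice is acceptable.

Suppose ε > 0. We want δ > 0 with 0 < |t + 6| < δ ⇒ |(-8t + 5)/(t + 8) − (53/2)| < ε.
Combining over a common denominator, (-8t + 5)/(t + 8) − (53/2) = [(-8t + 5)·2 − 53·(t + 8)] / [2·(t + 8)] = -69(t + 6) / (2(t + 8)).
So |(-8t + 5)/(t + 8) − (53/2)| = 69|t + 6| / (2·|t + 8|).
Require δ ≤ 1, so |t + 8| ≥ |2| − |t + 6| > 2 − 1 = 1.
Hence |(-8t + 5)/(t + 8) − (53/2)| < 69|t + 6|/(2·1) = (69/2)|t + 6|, which is < ε once |t + 6| < (2/69)ε.
Take δ = min(1, (2/69)ε). Then 0 < |t + 6| < δ forces both bounds, so |(-8t + 5)/(t + 8) − (53/2)| < ε.

δ = min(1, (2/69)ε)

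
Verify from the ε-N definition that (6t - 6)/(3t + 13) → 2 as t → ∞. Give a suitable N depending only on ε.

Let ε > 0 be given. We seek N > 0 such that t > N implies |(6t - 6)/(3t + 13) − 2| < ε.
(6t - 6)/(3t + 13) − 2 = (3(6t - 6) − 6(3t + 13)) / (3(3t + 13)) = -96/(3(3t + 13)).
For t > 0 we have 3t + 13 > 3t, so |(6t - 6)/(3t + 13) − 2| = 96/(3(3t + 13)) < 96/(3·3t) = (32/3)/t.
Thus |(6t - 6)/(3t + 13) − 2| < ε whenever t > (32/3)/ε.
Take N = (32/3)/ε. If t > N then |(6t - 6)/(3t + 13) − 2| < (32/3)/t < ε.

N = (32/3)/ε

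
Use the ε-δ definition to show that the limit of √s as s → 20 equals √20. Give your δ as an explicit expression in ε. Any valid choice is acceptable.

δ = min(20, √20·ε)

Fix ε > 0. We want δ > 0 such that 0 < |s − 20| < δ implies |√s − √20| < ε.
Multiplying by the conjugate, |√s − √20| = |s − 20|/(√s + √20).
Restrict δ ≤ 20 so that |s − 20| < 20 forces s > 0, and then √s + √20 > √20.
Hence |√s − √20| < |s − 20|/√20, which is < ε once |s − 20| < √20·ε.
Take δ = min(20, √20·ε). If 0 < |s − 20| < δ then s > 0 and |√s − √20| < |s − 20|/√20 < ε.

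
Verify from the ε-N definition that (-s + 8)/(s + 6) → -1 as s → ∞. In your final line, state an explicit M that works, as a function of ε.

M = 14/ε

Suppose ε > 0. We seek M > 0 such that s > M implies |(-s + 8)/(s + 6) + 1| < ε.
(-s + 8)/(s + 6) + 1 = ((-s + 8) − (-1)(s + 6)) / ((s + 6)) = 14/((s + 6)).
For s > 0 we have s + 6 > s, so |(-s + 8)/(s + 6) + 1| = 14/((s + 6)) < 14/(s) = 14/s.
Thus |(-s + 8)/(s + 6) + 1| < ε whenever s > 14/ε.
Take M = 14/ε. If s > M then |(-s + 8)/(s + 6) + 1| < 14/s < ε.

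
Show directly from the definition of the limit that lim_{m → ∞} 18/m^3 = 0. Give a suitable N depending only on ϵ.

Fix ϵ > 0. For m ≥ 1, |18/m^3 − 0| = 18/m^3.
18/m^3 < ϵ ⇔ m^3 > 18/ϵ ⇔ m > (18/ϵ)^{1/3}.
Take N = (18/ϵ)^{1/3}. Then m > N implies 18/m^3 < ϵ.

N = (18/ϵ)^{1/3}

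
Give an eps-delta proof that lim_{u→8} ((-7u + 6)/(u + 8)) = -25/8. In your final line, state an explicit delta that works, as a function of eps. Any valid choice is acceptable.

delta = min(8, (64/31)eps)

Fix eps > 0. We want delta > 0 with 0 < |u − 8| < delta ⇒ |(-7u + 6)/(u + 8) + 25/8| < eps.
Combining over a common denominator, (-7u + 6)/(u + 8) + 25/8 = [(-7u + 6)·16 − (-50)·(u + 8)] / [16·(u + 8)] = -62(u − 8) / (16(u + 8)).
So |(-7u + 6)/(u + 8) + 25/8| = 62|u − 8| / (16·|u + 8|).
Require delta ≤ 8, so |u + 8| ≥ |16| − |u − 8| > 16 − 8 = 8.
Hence |(-7u + 6)/(u + 8) + 25/8| < 62|u − 8|/(16·8) = (31/64)|u − 8|, which is < eps once |u − 8| < (64/31)eps.
Take delta = min(8, (64/31)eps). Then 0 < |u − 8| < delta forces both bounds, so |(-7u + 6)/(u + 8) + 25/8| < eps.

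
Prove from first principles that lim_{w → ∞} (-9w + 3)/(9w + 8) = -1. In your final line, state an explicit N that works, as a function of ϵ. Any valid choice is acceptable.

N = (11/9)/ϵ

Fix ϵ > 0. We seek N > 0 such that w > N implies |(-9w + 3)/(9w + 8) + 1| < ϵ.
(-9w + 3)/(9w + 8) + 1 = (9(-9w + 3) − (-9)(9w + 8)) / (9(9w + 8)) = 99/(9(9w + 8)).
For w > 0 we have 9w + 8 > 9w, so |(-9w + 3)/(9w + 8) + 1| = 99/(9(9w + 8)) < 99/(9·9w) = (11/9)/w.
Thus |(-9w + 3)/(9w + 8) + 1| < ϵ whenever w > (11/9)/ϵ.
Take N = (11/9)/ϵ. If w > N then |(-9w + 3)/(9w + 8) + 1| < (11/9)/w < ϵ.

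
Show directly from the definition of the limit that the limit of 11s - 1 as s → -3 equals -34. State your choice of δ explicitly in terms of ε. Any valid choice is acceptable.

δ = ε/11

Fix ε > 0. We need δ > 0 so that 0 < |s + 3| < δ implies |(11s - 1) + 34| < ε.
Since (11s - 1) + 34 = 11(s + 3), we have |(11s - 1) + 34| = 11|s + 3|.
Thus it suffices that |s + 3| < ε/11.
Choosing δ = ε/11 gives |(11s - 1) + 34| = 11|s + 3| < ε whenever |s + 3| < δ.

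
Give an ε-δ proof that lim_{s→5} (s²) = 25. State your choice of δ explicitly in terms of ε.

δ = min(1, ε/11)

Fix ε > 0. We seek δ > 0 with 0 < |s − 5| < δ ⇒ |s² − 25| < ε.
Factor: s² − 25 = (s − 5)(s + 5), so |s² − 25| = |s − 5|·|s + 5|.
Impose δ ≤ 1 so that |s| < 6; then |s + 5| ≤ 11.
Hence |s² − 25| ≤ 11|s − 5|, which is < ε once |s − 5| < ε/11.
Take δ = min(1, ε/11). If 0 < |s − 5| < δ then both bounds hold and |s² − 25| ≤ 11|s − 5| < 11·(ε/11) = ε.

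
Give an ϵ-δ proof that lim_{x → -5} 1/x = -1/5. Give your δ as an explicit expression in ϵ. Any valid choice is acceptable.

Fix ϵ > 0. We seek δ > 0 such that 0 < |x + 5| < δ implies |1/x + 1/5| < ϵ.
|1/x + 1/5| = |-5 − x|/(5·|x|) = |x + 5|/(5|x|).
Restrict δ ≤ 5/2. Then |x + 5| < 5/2 gives |x| > 5/2, so 5|x| > 25/2.
Then |1/x + 1/5| < |x + 5|/(25/2), which is < ϵ when |x + 5| < (25/2)ϵ.
Take δ = min(5/2, (25/2)ϵ). Then 0 < |x + 5| < δ gives both |x + 5| < 5/2 and |x + 5| < (25/2)ϵ, so |1/x + 1/5| < ϵ.

δ = min(5/2, (25/2)ϵ)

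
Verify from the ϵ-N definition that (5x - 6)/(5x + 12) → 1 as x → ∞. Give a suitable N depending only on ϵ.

N = (18/5)/ϵ

Let ϵ > 0. We seek N > 0 such that x > N implies |(5x - 6)/(5x + 12) − 1| < ϵ.
(5x - 6)/(5x + 12) − 1 = (5(5x - 6) − 5(5x + 12)) / (5(5x + 12)) = -90/(5(5x + 12)).
For x > 0 we have 5x + 12 > 5x, so |(5x - 6)/(5x + 12) − 1| = 90/(5(5x + 12)) < 90/(5·5x) = (18/5)/x.
Thus |(5x - 6)/(5x + 12) − 1| < ϵ whenever x > (18/5)/ϵ.
Take N = (18/5)/ϵ. If x > N then |(5x - 6)/(5x + 12) − 1| < (18/5)/x < ϵ.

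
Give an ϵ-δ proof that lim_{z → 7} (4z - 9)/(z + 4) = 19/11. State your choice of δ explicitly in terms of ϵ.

δ = min(11/2, (121/50)ϵ)

Let ϵ > 0. We want δ > 0 with 0 < |z − 7| < δ ⇒ |(4z - 9)/(z + 4) − (19/11)| < ϵ.
Combining over a common denominator, (4z - 9)/(z + 4) − (19/11) = [(4z - 9)·11 − 19·(z + 4)] / [11·(z + 4)] = 25(z − 7) / (11(z + 4)).
So |(4z - 9)/(z + 4) − (19/11)| = 25|z − 7| / (11·|z + 4|).
Restrict δ ≤ 11/2. Then |z − 7| < 11/2 gives |z + 4| = |(z − 7) + 11| ≥ 11 − 11/2 = 11/2.
Hence |(4z - 9)/(z + 4) − (19/11)| < 25|z − 7|/(11·(11/2)) = (50/121)|z − 7|, which is < ϵ once |z − 7| < (121/50)ϵ.
Take δ = min(11/2, (121/50)ϵ). Then 0 < |z − 7| < δ forces both bounds, so |(4z - 9)/(z + 4) − (19/11)| < ϵ.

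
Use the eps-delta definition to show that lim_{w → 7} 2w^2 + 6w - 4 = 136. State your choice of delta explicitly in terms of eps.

Let eps > 0. We want delta > 0 such that 0 < |w − 7| < delta implies |(2w^2 + 6w - 4) − 136| < eps.
(2w^2 + 6w - 4) − 136 = 2w^2 + 6w - 140 = (w − 7)(2w + 20).
So |(2w^2 + 6w - 4) − 136| = |w − 7|·|2w + 20|.
Require delta ≤ 1. Then |w − 7| < 1 gives |w| < 8, and by the triangle inequality |2w + 20| ≤ 2·8 + 20 = 36.
Hence |(2w^2 + 6w - 4) − 136| ≤ 36|w − 7| < eps provided |w − 7| < eps/36.
Choosing delta = min(1, eps/36) ensures both conditions, hence |(2w^2 + 6w - 4) − 136| < eps.

delta = min(1, eps/36)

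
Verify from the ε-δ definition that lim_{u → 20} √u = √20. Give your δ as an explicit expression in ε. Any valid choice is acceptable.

Let ε > 0 be given. We want δ > 0 such that 0 < |u − 20| < δ implies |√u − √20| < ε.
Multiplying by the conjugate, |√u − √20| = |u − 20|/(√u + √20).
Restrict δ ≤ 20 so that |u − 20| < 20 forces u > 0, and then √u + √20 > √20.
Hence |√u − √20| < |u − 20|/√20, which is < ε once |u − 20| < √20·ε.
Take δ = min(20, √20·ε). If 0 < |u − 20| < δ then u > 0 and |√u − √20| < |u − 20|/√20 < ε.

δ = min(20, √20·ε)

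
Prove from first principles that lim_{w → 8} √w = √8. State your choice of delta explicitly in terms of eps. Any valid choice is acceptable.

Let eps > 0. We want delta > 0 such that 0 < |w − 8| < delta implies |√w − √8| < eps.
Rationalise: √w − √8 = (w − 8)/(√w + √8), so |√w − √8| = |w − 8|/(√w + √8).
Restrict delta ≤ 8 so that |w − 8| < 8 forces w > 0, and then √w + √8 > √8.
Hence |√w − √8| < |w − 8|/√8, which is < eps once |w − 8| < √8·eps.
Take delta = min(8, √8·eps). If 0 < |w − 8| < delta then w > 0 and |√w − √8| < |w − 8|/√8 < eps.

delta = min(8, √8·eps)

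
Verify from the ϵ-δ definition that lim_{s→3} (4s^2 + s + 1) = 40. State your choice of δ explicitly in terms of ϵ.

Let ϵ > 0. We want δ > 0 such that 0 < |s − 3| < δ implies |(4s^2 + s + 1) − 40| < ϵ.
(4s^2 + s + 1) − 40 = 4s^2 + s - 39 = (s − 3)(4s + 13).
So |(4s^2 + s + 1) − 40| = |s − 3|·|4s + 13|.
Assume first that |s − 3| < 1, so |s| < 4. Then |4s + 13| ≤ 4·4 + 13 = 29.
Hence |(4s^2 + s + 1) − 40| ≤ 29|s − 3| < ϵ provided |s − 3| < ϵ/29.
Choosing δ = min(1, ϵ/29) ensures both conditions, hence |(4s^2 + s + 1) − 40| < ϵ.

δ = min(1, ϵ/29)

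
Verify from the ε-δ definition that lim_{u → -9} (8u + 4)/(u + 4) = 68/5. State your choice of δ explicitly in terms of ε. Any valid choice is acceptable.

δ = min(5/2, (25/56)ε)

Let ε > 0 be given. We want δ > 0 with 0 < |u + 9| < δ ⇒ |(8u + 4)/(u + 4) − (68/5)| < ε.
Combining over a common denominator, (8u + 4)/(u + 4) − (68/5) = [(8u + 4)·(-5) − (-68)·(u + 4)] / [(-5)·(u + 4)] = 28(u + 9) / ((-5)(u + 4)).
So |(8u + 4)/(u + 4) − (68/5)| = 28|u + 9| / (5·|u + 4|).
Restrict δ ≤ 5/2. Then |u + 9| < 5/2 gives |u + 4| = |(u + 9) + (-5)| ≥ 5 − 5/2 = 5/2.
Hence |(8u + 4)/(u + 4) − (68/5)| < 28|u + 9|/(5·(5/2)) = (56/25)|u + 9|, which is < ε once |u + 9| < (25/56)ε.
Take δ = min(5/2, (25/56)ε). Then 0 < |u + 9| < δ forces both bounds, so |(8u + 4)/(u + 4) − (68/5)| < ε.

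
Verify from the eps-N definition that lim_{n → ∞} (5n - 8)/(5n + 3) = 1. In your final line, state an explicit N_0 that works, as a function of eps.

Fix eps > 0. For n ≥ 1, |(5n - 8)/(5n + 3) − 1| = |-55|/(5(5n + 3)) = 55/(5(5n + 3)).
Since 5n + 3 ≥ 5n for n ≥ 1, this is ≤ 55/(5·5n) = (11/5)/n.
So |(5n - 8)/(5n + 3) − 1| < eps whenever n > (11/5)/eps.
Take N_0 = (11/5)/eps. If n > N_0 then |(5n - 8)/(5n + 3) − 1| ≤ (11/5)/n < eps.

N_0 = (11/5)/eps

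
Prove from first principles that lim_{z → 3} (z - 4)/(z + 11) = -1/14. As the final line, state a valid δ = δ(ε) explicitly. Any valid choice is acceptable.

δ = min(7, (98/15)ε)

Fix ε > 0. We want δ > 0 with 0 < |z − 3| < δ ⇒ |(z - 4)/(z + 11) + 1/14| < ε.
Combining over a common denominator, (z - 4)/(z + 11) + 1/14 = [(z - 4)·14 − (-1)·(z + 11)] / [14·(z + 11)] = 15(z − 3) / (14(z + 11)).
So |(z - 4)/(z + 11) + 1/14| = 15|z − 3| / (14·|z + 11|).
Restrict δ ≤ 7. Then |z − 3| < 7 gives |z + 11| = |(z − 3) + 14| ≥ 14 − 7 = 7.
Hence |(z - 4)/(z + 11) + 1/14| < 15|z − 3|/(14·7) = (15/98)|z − 3|, which is < ε once |z − 3| < (98/15)ε.
Take δ = min(7, (98/15)ε). Then 0 < |z − 3| < δ forces both bounds, so |(z - 4)/(z + 11) + 1/14| < ε.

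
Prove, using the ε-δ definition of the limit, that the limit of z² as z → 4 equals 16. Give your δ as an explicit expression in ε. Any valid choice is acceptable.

δ = min(1, ε/9)

Fix ε > 0. We seek δ > 0 with 0 < |z − 4| < δ ⇒ |z² − 16| < ε.
Factor: z² − 16 = (z − 4)(z + 4), so |z² − 16| = |z − 4|·|z + 4|.
Restrict δ ≤ 1. Then |z − 4| < 1 gives |z| < 5, so by the triangle inequality |z + 4| ≤ 5 + 4 = 9.
Hence |z² − 16| ≤ 9|z − 4|, which is < ε once |z − 4| < ε/9.
Take δ = min(1, ε/9). If 0 < |z − 4| < δ then both bounds hold and |z² − 16| ≤ 9|z − 4| < 9·(ε/9) = ε.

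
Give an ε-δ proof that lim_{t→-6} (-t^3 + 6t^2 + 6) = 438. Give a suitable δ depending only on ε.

δ = min(1, ε/205)

Let ε > 0 be given. We want δ > 0 such that 0 < |t + 6| < δ implies |(-t^3 + 6t^2 + 6) − 438| < ε.
(-t^3 + 6t^2 + 6) − 438 = -t^3 + 6t^2 - 432 = (t + 6)(-t^2 + 12t - 72).
So |(-t^3 + 6t^2 + 6) − 438| = |t + 6|·|-t^2 + 12t - 72|.
Require δ ≤ 1. Then |t + 6| < 1 gives |t| < 7, and by the triangle inequality |-t^2 + 12t - 72| ≤ 7^2 + 12·7 + 72 = 205.
Hence |(-t^3 + 6t^2 + 6) − 438| ≤ 205|t + 6| < ε provided |t + 6| < ε/205.
Take δ = min(1, ε/205). Then 0 < |t + 6| < δ gives both |t + 6| < 1 and |t + 6| < ε/205, so |(-t^3 + 6t^2 + 6) − 438| < ε.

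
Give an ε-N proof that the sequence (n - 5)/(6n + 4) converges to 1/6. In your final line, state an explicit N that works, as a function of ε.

Let ε > 0. For n ≥ 1, |(n - 5)/(6n + 4) − (1/6)| = |-34|/(6(6n + 4)) = 34/(6(6n + 4)).
Since 6n + 4 ≥ 6n for n ≥ 1, this is ≤ 34/(6·6n) = (17/18)/n.
So |(n - 5)/(6n + 4) − (1/6)| < ε whenever n > (17/18)/ε.
Take N = (17/18)/ε. If n > N then |(n - 5)/(6n + 4) − (1/6)| ≤ (17/18)/n < ε.

N = (17/18)/ε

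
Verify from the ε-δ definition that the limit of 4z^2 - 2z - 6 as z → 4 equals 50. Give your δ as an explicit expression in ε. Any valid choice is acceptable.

δ = min(1, ε/34)

Let ε > 0 be given. We want δ > 0 such that 0 < |z − 4| < δ implies |(4z^2 - 2z - 6) − 50| < ε.
(4z^2 - 2z - 6) − 50 = 4z^2 - 2z - 56 = (z − 4)(4z + 14).
So |(4z^2 - 2z - 6) − 50| = |z − 4|·|4z + 14|.
Require δ ≤ 1. Then |z − 4| < 1 gives |z| < 5, and by the triangle inequality |4z + 14| ≤ 4·5 + 14 = 34.
Hence |(4z^2 - 2z - 6) − 50| ≤ 34|z − 4| < ε provided |z − 4| < ε/34.
Choosing δ = min(1, ε/34) ensures both conditions, hence |(4z^2 - 2z - 6) − 50| < ε.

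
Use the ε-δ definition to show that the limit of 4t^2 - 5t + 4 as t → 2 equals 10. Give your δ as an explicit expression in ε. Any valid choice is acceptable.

δ = min(1, ε/15)

Fix ε > 0. We want δ > 0 such that 0 < |t − 2| < δ implies |(4t^2 - 5t + 4) − 10| < ε.
(4t^2 - 5t + 4) − 10 = 4t^2 - 5t - 6 = (t − 2)(4t + 3).
So |(4t^2 - 5t + 4) − 10| = |t − 2|·|4t + 3|.
Require δ ≤ 1. Then |t − 2| < 1 gives |t| < 3, and by the triangle inequality |4t + 3| ≤ 4·3 + 3 = 15.
Hence |(4t^2 - 5t + 4) − 10| ≤ 15|t − 2| < ε provided |t − 2| < ε/15.
Take δ = min(1, ε/15). Then 0 < |t − 2| < δ gives both |t − 2| < 1 and |t − 2| < ε/15, so |(4t^2 - 5t + 4) − 10| < ε.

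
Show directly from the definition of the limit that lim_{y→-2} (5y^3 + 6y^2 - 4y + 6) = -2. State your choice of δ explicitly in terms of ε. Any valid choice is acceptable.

Fix ε > 0. We want δ > 0 such that 0 < |y + 2| < δ implies |(5y^3 + 6y^2 - 4y + 6) + 2| < ε.
(5y^3 + 6y^2 - 4y + 6) + 2 = 5y^3 + 6y^2 - 4y + 8 = (y + 2)(5y^2 - 4y + 4).
So |(5y^3 + 6y^2 - 4y + 6) + 2| = |y + 2|·|5y^2 - 4y + 4|.
Assume first that |y + 2| < 1, so |y| < 3. Then |5y^2 - 4y + 4| ≤ 5·3^2 + 4·3 + 4 = 61.
Hence |(5y^3 + 6y^2 - 4y + 6) + 2| ≤ 61|y + 2| < ε provided |y + 2| < ε/61.
Choosing δ = min(1, ε/61) ensures both conditions, hence |(5y^3 + 6y^2 - 4y + 6) + 2| < ε.

δ = min(1, ε/61)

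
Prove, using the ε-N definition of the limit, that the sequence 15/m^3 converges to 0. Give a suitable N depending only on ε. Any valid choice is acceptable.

N = (15/ε)^{1/3}

Let ε > 0. For m ≥ 1, |15/m^3 − 0| = 15/m^3.
15/m^3 < ε ⇔ m^3 > 15/ε ⇔ m > (15/ε)^{1/3}.
Take N = (15/ε)^{1/3}. Then m > N implies 15/m^3 < ε.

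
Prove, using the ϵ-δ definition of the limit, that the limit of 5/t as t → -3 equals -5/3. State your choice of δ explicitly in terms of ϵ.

δ = min(3/2, (9/10)ϵ)

Suppose ϵ > 0. We seek δ > 0 such that 0 < |t + 3| < δ implies |5/t + 5/3| < ϵ.
|5/t + 5/3| = 5·|-3 − t|/(3·|t|) = 5|t + 3|/(3|t|).
Require δ ≤ 3/2 so that |t| > 3 − 3/2 = 3/2, hence 3|t| > 9/2.
Then |5/t + 5/3| < 5|t + 3|/(9/2), which is < ϵ when |t + 3| < (9/10)ϵ.
Take δ = min(3/2, (9/10)ϵ). Then 0 < |t + 3| < δ gives both |t + 3| < 3/2 and |t + 3| < (9/10)ϵ, so |5/t + 5/3| < ϵ.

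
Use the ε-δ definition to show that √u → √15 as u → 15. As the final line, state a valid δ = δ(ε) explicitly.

Let ε > 0. We want δ > 0 such that 0 < |u − 15| < δ implies |√u − √15| < ε.
Rationalise: √u − √15 = (u − 15)/(√u + √15), so |√u − √15| = |u − 15|/(√u + √15).
Restrict δ ≤ 15 so that |u − 15| < 15 forces u > 0, and then √u + √15 > √15.
Hence |√u − √15| < |u − 15|/√15, which is < ε once |u − 15| < √15·ε.
Take δ = min(15, √15·ε). If 0 < |u − 15| < δ then u > 0 and |√u − √15| < |u − 15|/√15 < ε.

δ = min(15, √15·ε)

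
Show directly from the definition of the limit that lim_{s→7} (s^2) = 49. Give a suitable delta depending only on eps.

Suppose eps > 0. We seek delta > 0 with 0 < |s − 7| < delta ⇒ |s^2 − 49| < eps.
Factor: s^2 − 49 = (s − 7)(s + 7), so |s^2 − 49| = |s − 7|·|s + 7|.
Impose delta ≤ 2 so that |s| < 9; then |s + 7| ≤ 16.
Hence |s^2 − 49| ≤ 16|s − 7|, which is < eps once |s − 7| < eps/16.
Take delta = min(2, eps/16). If 0 < |s − 7| < delta then both bounds hold and |s^2 − 49| ≤ 16|s − 7| < 16·(eps/16) = eps.

delta = min(2, eps/16)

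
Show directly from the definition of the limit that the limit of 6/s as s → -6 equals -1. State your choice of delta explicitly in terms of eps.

delta = min(3, 3eps)

Fix eps > 0. We seek delta > 0 such that 0 < |s + 6| < delta implies |6/s + 1| < eps.
|6/s + 1| = 6·|-6 − s|/(6·|s|) = 6|s + 6|/(6|s|).
Require delta ≤ 3 so that |s| > 6 − 3 = 3, hence 6|s| > 18.
Then |6/s + 1| < 6|s + 6|/18, which is < eps when |s + 6| < 3eps.
Take delta = min(3, 3eps). Then 0 < |s + 6| < delta gives both |s + 6| < 3 and |s + 6| < 3eps, so |6/s + 1| < eps.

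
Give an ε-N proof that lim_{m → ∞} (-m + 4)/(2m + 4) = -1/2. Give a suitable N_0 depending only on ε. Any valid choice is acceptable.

Suppose ε > 0. For m ≥ 1, |(-m + 4)/(2m + 4) + 1/2| = |12|/(2(2m + 4)) = 12/(2(2m + 4)).
Since 2m + 4 ≥ 2m for m ≥ 1, this is ≤ 12/(2·2m) = 3/m.
So |(-m + 4)/(2m + 4) + 1/2| < ε whenever m > 3/ε.
Take N_0 = 3/ε. If m > N_0 then |(-m + 4)/(2m + 4) + 1/2| ≤ 3/m < ε.

N_0 = 3/ε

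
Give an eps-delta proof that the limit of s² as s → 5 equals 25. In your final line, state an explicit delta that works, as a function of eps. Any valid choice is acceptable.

Let eps > 0. We seek delta > 0 with 0 < |s − 5| < delta ⇒ |s² − 25| < eps.
Factor: s² − 25 = (s − 5)(s + 5), so |s² − 25| = |s − 5|·|s + 5|.
Restrict delta ≤ 1. Then |s − 5| < 1 gives |s| < 6, so by the triangle inequality |s + 5| ≤ 6 + 5 = 11.
Hence |s² − 25| ≤ 11|s − 5|, which is < eps once |s − 5| < eps/11.
Take delta = min(1, eps/11). If 0 < |s − 5| < delta then both bounds hold and |s² − 25| ≤ 11|s − 5| < 11·(eps/11) = eps.

delta = min(1, eps/11)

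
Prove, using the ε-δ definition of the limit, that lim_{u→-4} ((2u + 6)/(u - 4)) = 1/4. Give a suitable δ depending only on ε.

Let ε > 0 be given. We want δ > 0 with 0 < |u + 4| < δ ⇒ |(2u + 6)/(u - 4) − (1/4)| < ε.
Combining over a common denominator, (2u + 6)/(u - 4) − (1/4) = [(2u + 6)·(-8) − (-2)·(u - 4)] / [(-8)·(u - 4)] = -14(u + 4) / ((-8)(u - 4)).
So |(2u + 6)/(u - 4) − (1/4)| = 14|u + 4| / (8·|u − 4|).
Restrict δ ≤ 4. Then |u + 4| < 4 gives |u − 4| = |(u + 4) + (-8)| ≥ 8 − 4 = 4.
Hence |(2u + 6)/(u - 4) − (1/4)| < 14|u + 4|/(8·4) = (7/16)|u + 4|, which is < ε once |u + 4| < (16/7)ε.
Take δ = min(4, (16/7)ε). Then 0 < |u + 4| < δ forces both bounds, so |(2u + 6)/(u - 4) − (1/4)| < ε.

δ = min(4, (16/7)ε)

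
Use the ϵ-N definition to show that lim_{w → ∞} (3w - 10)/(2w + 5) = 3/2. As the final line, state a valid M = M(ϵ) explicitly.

Let ϵ > 0 be given. We seek M > 0 such that w > M implies |(3w - 10)/(2w + 5) − (3/2)| < ϵ.
(3w - 10)/(2w + 5) − (3/2) = (2(3w - 10) − 3(2w + 5)) / (2(2w + 5)) = -35/(2(2w + 5)).
For w > 0 we have 2w + 5 > 2w, so |(3w - 10)/(2w + 5) − (3/2)| = 35/(2(2w + 5)) < 35/(2·2w) = (35/4)/w.
Thus |(3w - 10)/(2w + 5) − (3/2)| < ϵ whenever w > (35/4)/ϵ.
Take M = (35/4)/ϵ. If w > M then |(3w - 10)/(2w + 5) − (3/2)| < (35/4)/w < ϵ.

M = (35/4)/ϵ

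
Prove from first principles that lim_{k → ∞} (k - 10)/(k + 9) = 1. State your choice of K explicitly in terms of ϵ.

K = 19/ϵ

Let ϵ > 0. For k ≥ 1, |(k - 10)/(k + 9) − 1| = |-19|/((k + 9)) = 19/((k + 9)).
Since k + 9 ≥ k for k ≥ 1, this is ≤ 19/(k) = 19/k.
So |(k - 10)/(k + 9) − 1| < ϵ whenever k > 19/ϵ.
Take K = 19/ϵ. If k > K then |(k - 10)/(k + 9) − 1| ≤ 19/k < ϵ.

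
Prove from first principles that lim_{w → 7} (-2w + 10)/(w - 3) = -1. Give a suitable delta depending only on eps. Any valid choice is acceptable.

Let eps > 0 be given. We want delta > 0 with 0 < |w − 7| < delta ⇒ |(-2w + 10)/(w - 3) + 1| < eps.
Combining over a common denominator, (-2w + 10)/(w - 3) + 1 = [(-2w + 10)·4 − (-4)·(w - 3)] / [4·(w - 3)] = -4(w − 7) / (4(w - 3)).
So |(-2w + 10)/(w - 3) + 1| = 4|w − 7| / (4·|w − 3|).
Require delta ≤ 2, so |w − 3| ≥ |4| − |w − 7| > 4 − 2 = 2.
Hence |(-2w + 10)/(w - 3) + 1| < 4|w − 7|/(4·2) = (1/2)|w − 7|, which is < eps once |w − 7| < 2eps.
Take delta = min(2, 2eps). Then 0 < |w − 7| < delta forces both bounds, so |(-2w + 10)/(w - 3) + 1| < eps.

delta = min(2, 2eps)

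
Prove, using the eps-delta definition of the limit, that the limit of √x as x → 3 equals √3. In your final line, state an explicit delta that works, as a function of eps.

Suppose eps > 0. We want delta > 0 such that 0 < |x − 3| < delta implies |√x − √3| < eps.
Rationalise: √x − √3 = (x − 3)/(√x + √3), so |√x − √3| = |x − 3|/(√x + √3).
Restrict delta ≤ 3 so that |x − 3| < 3 forces x > 0, and then √x + √3 > √3.
Hence |√x − √3| < |x − 3|/√3, which is < eps once |x − 3| < √3·eps.
Take delta = min(3, √3·eps). If 0 < |x − 3| < delta then x > 0 and |√x − √3| < |x − 3|/√3 < eps.

delta = min(3, √3·eps)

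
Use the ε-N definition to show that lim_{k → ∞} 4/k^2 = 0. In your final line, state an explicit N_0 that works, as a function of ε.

N_0 = (4/ε)^{1/2}

Let ε > 0 be given. For k ≥ 1, |4/k^2 − 0| = 4/k^2.
4/k^2 < ε ⇔ k^2 > 4/ε ⇔ k > (4/ε)^{1/2}.
Take N_0 = (4/ε)^{1/2}. Then k > N_0 implies 4/k^2 < ε.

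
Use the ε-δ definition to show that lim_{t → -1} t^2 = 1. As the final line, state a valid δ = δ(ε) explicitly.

Suppose ε > 0. We seek δ > 0 with 0 < |t + 1| < δ ⇒ |t^2 − 1| < ε.
Factor: t^2 − 1 = (t + 1)(t - 1), so |t^2 − 1| = |t + 1|·|t - 1|.
Impose δ ≤ 2 so that |t| < 3; then |t - 1| ≤ 4.
Hence |t^2 − 1| ≤ 4|t + 1|, which is < ε once |t + 1| < ε/4.
Take δ = min(2, ε/4). If 0 < |t + 1| < δ then both bounds hold and |t^2 − 1| ≤ 4|t + 1| < 4·(ε/4) = ε.

δ = min(2, ε/4)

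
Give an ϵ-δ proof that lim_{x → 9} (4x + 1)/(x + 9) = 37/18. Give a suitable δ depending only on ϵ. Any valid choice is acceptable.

δ = min(9, (162/35)ϵ)

Let ϵ > 0 be given. We want δ > 0 with 0 < |x − 9| < δ ⇒ |(4x + 1)/(x + 9) − (37/18)| < ϵ.
Combining over a common denominator, (4x + 1)/(x + 9) − (37/18) = [(4x + 1)·18 − 37·(x + 9)] / [18·(x + 9)] = 35(x − 9) / (18(x + 9)).
So |(4x + 1)/(x + 9) − (37/18)| = 35|x − 9| / (18·|x + 9|).
Restrict δ ≤ 9. Then |x − 9| < 9 gives |x + 9| = |(x − 9) + 18| ≥ 18 − 9 = 9.
Hence |(4x + 1)/(x + 9) − (37/18)| < 35|x − 9|/(18·9) = (35/162)|x − 9|, which is < ϵ once |x − 9| < (162/35)ϵ.
Take δ = min(9, (162/35)ϵ). Then 0 < |x − 9| < δ forces both bounds, so |(4x + 1)/(x + 9) − (37/18)| < ϵ.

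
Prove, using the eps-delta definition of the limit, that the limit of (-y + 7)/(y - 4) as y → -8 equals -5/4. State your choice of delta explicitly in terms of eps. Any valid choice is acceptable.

Fix eps > 0. We want delta > 0 with 0 < |y + 8| < delta ⇒ |(-y + 7)/(y - 4) + 5/4| < eps.
Combining over a common denominator, (-y + 7)/(y - 4) + 5/4 = [(-y + 7)·(-12) − 15·(y - 4)] / [(-12)·(y - 4)] = -3(y + 8) / ((-12)(y - 4)).
So |(-y + 7)/(y - 4) + 5/4| = 3|y + 8| / (12·|y − 4|).
Restrict delta ≤ 6. Then |y + 8| < 6 gives |y − 4| = |(y + 8) + (-12)| ≥ 12 − 6 = 6.
Hence |(-y + 7)/(y - 4) + 5/4| < 3|y + 8|/(12·6) = (1/24)|y + 8|, which is < eps once |y + 8| < 24eps.
Take delta = min(6, 24eps). Then 0 < |y + 8| < delta forces both bounds, so |(-y + 7)/(y - 4) + 5/4| < eps.

delta = min(6, 24eps)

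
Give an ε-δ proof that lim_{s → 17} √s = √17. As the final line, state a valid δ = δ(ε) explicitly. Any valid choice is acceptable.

δ = min(17, √17·ε)

Let ε > 0. We want δ > 0 such that 0 < |s − 17| < δ implies |√s − √17| < ε.
Rationalise: √s − √17 = (s − 17)/(√s + √17), so |√s − √17| = |s − 17|/(√s + √17).
Restrict δ ≤ 17 so that |s − 17| < 17 forces s > 0, and then √s + √17 > √17.
Hence |√s − √17| < |s − 17|/√17, which is < ε once |s − 17| < √17·ε.
Take δ = min(17, √17·ε). If 0 < |s − 17| < δ then s > 0 and |√s − √17| < |s − 17|/√17 < ε.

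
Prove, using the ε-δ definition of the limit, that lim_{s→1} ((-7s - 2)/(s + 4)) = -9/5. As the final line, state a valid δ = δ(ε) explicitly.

Fix ε > 0. We want δ > 0 with 0 < |s − 1| < δ ⇒ |(-7s - 2)/(s + 4) + 9/5| < ε.
Combining over a common denominator, (-7s - 2)/(s + 4) + 9/5 = [(-7s - 2)·5 − (-9)·(s + 4)] / [5·(s + 4)] = -26(s − 1) / (5(s + 4)).
So |(-7s - 2)/(s + 4) + 9/5| = 26|s − 1| / (5·|s + 4|).
Restrict δ ≤ 5/2. Then |s − 1| < 5/2 gives |s + 4| = |(s − 1) + 5| ≥ 5 − 5/2 = 5/2.
Hence |(-7s - 2)/(s + 4) + 9/5| < 26|s − 1|/(5·(5/2)) = (52/25)|s − 1|, which is < ε once |s − 1| < (25/52)ε.
Take δ = min(5/2, (25/52)ε). Then 0 < |s − 1| < δ forces both bounds, so |(-7s - 2)/(s + 4) + 9/5| < ε.

δ = min(5/2, (25/52)ε)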